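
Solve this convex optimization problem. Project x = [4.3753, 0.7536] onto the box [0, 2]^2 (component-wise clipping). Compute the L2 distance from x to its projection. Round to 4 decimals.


Project each component onto [0, 2].
clip(4.3753) = 2.0, clip(0.7536) = 0.7536
Projection = [2.0, 0.7536]
Squared diffs: [5.6421, 0.0]
Distance = sqrt(5.6421) = 2.3753


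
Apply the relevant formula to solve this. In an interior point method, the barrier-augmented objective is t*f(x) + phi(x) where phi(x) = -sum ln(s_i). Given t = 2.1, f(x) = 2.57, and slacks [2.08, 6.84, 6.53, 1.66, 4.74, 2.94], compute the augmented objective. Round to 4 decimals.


Step 1: Compute log-barrier.
ln values: [0.7324, 1.9228, 1.8764, 0.5068, 1.556, 1.0784]
phi = -(0.7324 + 1.9228 + 1.8764 + 0.5068 + 1.556 + 1.0784) = -7.6728
Step 2: Compute augmented objective.
t*f(x) = 2.1*2.57 = 5.397
Total = 5.397 - 7.6728 = -2.2758


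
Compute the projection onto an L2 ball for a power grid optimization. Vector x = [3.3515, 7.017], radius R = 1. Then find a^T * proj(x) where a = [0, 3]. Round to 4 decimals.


Step 1: Compute ||x|| (intermediates to 6 decimals).
||x|| = sqrt(3.3515^2 + 7.017^2) = 7.7763
Step 2: Project.
Since ||x|| > R, scale = R/||x|| = 1/7.7763 = 0.128596, proj(x) = scale * x
proj(x) = [0.430989, 0.902358]
Step 3: Dot product.
a^T * proj(x) = 0*0.430989 + 3*0.902358 = 2.7071


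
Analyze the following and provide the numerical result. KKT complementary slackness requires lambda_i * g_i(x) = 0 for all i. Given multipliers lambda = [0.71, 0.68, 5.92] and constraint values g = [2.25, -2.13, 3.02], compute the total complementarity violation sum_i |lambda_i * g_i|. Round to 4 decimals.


KKT complementary slackness check:
lambda_1 * g_1 = 0.71 * 2.25 = 1.5975
lambda_2 * g_2 = 0.68 * -2.13 = -1.4484
lambda_3 * g_3 = 5.92 * 3.02 = 17.8784
Total violation = 1.5975 + 1.4484 + 17.8784 = 20.9243


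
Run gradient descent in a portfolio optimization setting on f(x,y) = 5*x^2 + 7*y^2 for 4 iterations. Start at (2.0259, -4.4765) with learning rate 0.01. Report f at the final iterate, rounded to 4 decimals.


Gradient descent on f(x,y) = 5*x^2 + 7*y^2.
Starting point: (2.0259, -4.4765), alpha = 0.01
Step 1: grad_x = 2*5*2.0259 = 20.259, grad_y = 2*7*-4.4765 = -62.671
  x_1 = 2.0259 - 0.01*20.259 = 1.8233
  y_1 = -4.4765 - 0.01*-62.671 = -3.8498
Step 2: grad_x = 2*5*1.8233 = 18.2331, grad_y = 2*7*-3.8498 = -53.8971
  x_2 = 1.8233 - 0.01*18.2331 = 1.641
  y_2 = -3.8498 - 0.01*-53.8971 = -3.3108
Step 3: grad_x = 2*5*1.641 = 16.4098, grad_y = 2*7*-3.3108 = -46.3515
  x_3 = 1.641 - 0.01*16.4098 = 1.4769
  y_3 = -3.3108 - 0.01*-46.3515 = -2.8473
Step 4: grad_x = 2*5*1.4769 = 14.7688, grad_y = 2*7*-2.8473 = -39.8623
  x_4 = 1.4769 - 0.01*14.7688 = 1.3292
  y_4 = -2.8473 - 0.01*-39.8623 = -2.4487
f(1.3292, -2.4487) = 5*1.3292^2 + 7*(-2.4487)^2 = 50.8061


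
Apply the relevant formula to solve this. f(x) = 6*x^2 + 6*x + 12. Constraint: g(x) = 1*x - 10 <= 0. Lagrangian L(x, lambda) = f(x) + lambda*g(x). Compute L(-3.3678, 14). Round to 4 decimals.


Step 1: Evaluate f(x).
f(-3.3678) = 6*(-3.3678)^2 + 6*(-3.3678) + 12 = 59.8457
Step 2: Evaluate g(x).
g(-3.3678) = 1*-3.3678 - 10 = -13.3678
Step 3: Compute Lagrangian.
L = 59.8457 + 14*-13.3678 = -127.3035


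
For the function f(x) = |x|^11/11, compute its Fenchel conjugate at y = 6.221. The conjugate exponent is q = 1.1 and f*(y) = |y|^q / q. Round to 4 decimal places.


The conjugate exponent q satisfies 1/p + 1/q = 1.
p = 11, so q = 11/(11 - 1) = 1.1
|y|^q = 6.221^1.1 = 7.4687
f*(6.221) = 7.4687 / 1.1 = 6.7897


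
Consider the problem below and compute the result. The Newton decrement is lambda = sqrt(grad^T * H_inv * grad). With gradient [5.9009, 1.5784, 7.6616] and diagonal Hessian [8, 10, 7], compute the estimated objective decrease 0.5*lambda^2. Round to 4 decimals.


Step 1: H is diagonal, so H^(-1) * g = [0.7376, 0.1578, 1.0945].
Step 2: g^T H^(-1) g = sum_i g_i^2 / H_ii
  = (5.9009)^2/8 + (1.5784)^2/10 + (7.6616)^2/7
  = 4.3526 + 0.2491 + 8.3857 = 12.9874
Step 3: Objective decrease = 0.5 * g^T H^(-1) g = 6.4937


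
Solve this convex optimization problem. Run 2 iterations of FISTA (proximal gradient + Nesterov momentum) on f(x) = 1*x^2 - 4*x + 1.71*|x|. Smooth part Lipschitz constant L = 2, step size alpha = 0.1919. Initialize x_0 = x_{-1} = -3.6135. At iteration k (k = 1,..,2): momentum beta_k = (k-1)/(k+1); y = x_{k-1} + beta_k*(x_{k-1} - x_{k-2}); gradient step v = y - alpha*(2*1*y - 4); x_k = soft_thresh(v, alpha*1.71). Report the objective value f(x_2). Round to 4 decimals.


FISTA on f(x) = 1*x^2 - 4*x + 1.71*|x|
L = 2, alpha = 0.1919
Iteration 1: beta = 0.0, y = -3.6135 + 0.0*(-3.6135 + 3.6135) = -3.6135
  grad(y) = -11.227, v = y - alpha*grad = -1.459
  prox(v) = soft_thresh(-1.459, 0.3281) = -1.1309
Iteration 2: beta = 0.3333, y = -1.1309 + 0.3333*(-1.1309 + 3.6135) = -0.3034
  grad(y) = -4.6067, v = y - alpha*grad = 0.5807
  prox(v) = soft_thresh(0.5807, 0.3281) = 0.2525
f(x_2) = 1*0.2525^2 - 4*0.2525 + 1.71*|0.2525| = -0.5145


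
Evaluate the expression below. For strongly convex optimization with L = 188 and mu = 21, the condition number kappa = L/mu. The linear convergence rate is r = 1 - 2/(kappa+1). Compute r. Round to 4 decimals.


Step 1: Compute the condition number.
kappa = L/mu = 188/21 = 8.9524
Step 2: Compute the convergence rate.
r = 1 - 2/(kappa + 1) = 1 - 2*mu/(L + mu) = (L - mu)/(L + mu) = 167/209 = 0.799


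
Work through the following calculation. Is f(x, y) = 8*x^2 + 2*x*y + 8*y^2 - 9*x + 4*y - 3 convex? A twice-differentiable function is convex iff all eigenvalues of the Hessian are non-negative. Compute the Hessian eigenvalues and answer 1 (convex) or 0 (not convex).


The Hessian of f(x,y) = 8*x^2 + 2*x*y + 8*y^2 - 9*x + 4*y - 3 is:
H = [[16, 2], [2, 16]]
Trace = 16 + 16 = 32
Determinant = 16*16 - (2)^2 = 252
Discriminant = (32)^2 - 4*252 = 16.0
Eigenvalues: lambda_1 = 14.0, lambda_2 = 18.0
The function is convex.

1


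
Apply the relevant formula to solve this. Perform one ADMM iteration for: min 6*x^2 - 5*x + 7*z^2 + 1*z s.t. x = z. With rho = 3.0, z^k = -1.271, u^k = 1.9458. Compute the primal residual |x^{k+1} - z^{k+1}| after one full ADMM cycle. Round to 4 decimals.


ADMM iteration with rho = 3.0, z^k = -1.271, u^k = 1.9458
Step 1: x-update.
Minimize 6*x^2 - 5*x + (3.0/2)*(x + 1.271 + 1.9458)^2
FOC: (2*6 + 3.0)*x = 5 + 3.0*(-1.271 - 1.9458)
x^{k+1} = -0.31
Step 2: z-update.
Minimize 7*z^2 + 1*z + (3.0/2)*(-0.31 - z + 1.9458)^2
FOC: (2*7 + 3.0)*z = -1 + 3.0*(-0.31 + 1.9458)
z^{k+1} = 0.2298
Step 3: u-update.
u^{k+1} = 1.9458 - 0.31 - 0.2298 = 1.4059
Step 4: Primal residual = |-0.31 - 0.2298| = 0.5399


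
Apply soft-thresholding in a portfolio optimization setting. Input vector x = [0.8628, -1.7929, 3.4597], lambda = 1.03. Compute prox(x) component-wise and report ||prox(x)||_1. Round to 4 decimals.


Soft-thresholding with lambda = 1.03:
prox(0.8628) = sign(0.8628)*max(|0.8628| - 1.03, 0) = 0.0
prox(-1.7929) = sign(-1.7929)*max(|-1.7929| - 1.03, 0) = -0.7629
prox(3.4597) = sign(3.4597)*max(|3.4597| - 1.03, 0) = 2.4297
prox(x) = [0.0, -0.7629, 2.4297]
||prox(x)||_1 = 0.0 + 0.7629 + 2.4297 = 3.1926


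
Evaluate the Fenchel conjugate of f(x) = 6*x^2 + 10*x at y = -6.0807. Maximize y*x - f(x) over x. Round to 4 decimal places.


f*(y) = sup_x {y*x - a*x^2 - b*x} = sup_x {(y-b)*x - a*x^2}
FOC: (y - b) - 2a*x = 0 => x* = (y - b)/(2a)
x* = (-6.0807 - 10)/(2*6) = -1.3401
f*(-6.0807) = (y-b)^2/(4a) = (-6.0807 - 10)^2/(4*6)
= 258.5889/24 = 10.7745


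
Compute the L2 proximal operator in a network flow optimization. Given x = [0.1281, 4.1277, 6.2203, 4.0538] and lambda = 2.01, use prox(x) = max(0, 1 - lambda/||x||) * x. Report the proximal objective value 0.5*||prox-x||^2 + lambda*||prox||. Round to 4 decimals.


Step 1: Compute ||x||.
||x|| = 8.4959
Step 2: Compute scaling factor.
scale = max(0, 1 - 2.01/8.4959) = 0.7634
Step 3: prox(x) = [0.0978, 3.1511, 4.7487, 3.0947]
||prox(x)|| = 6.4859
Step 4: Proximal objective.
0.5*||prox-x||^2 = 2.0201
lambda*||prox|| = 13.0367
Total = 15.0566


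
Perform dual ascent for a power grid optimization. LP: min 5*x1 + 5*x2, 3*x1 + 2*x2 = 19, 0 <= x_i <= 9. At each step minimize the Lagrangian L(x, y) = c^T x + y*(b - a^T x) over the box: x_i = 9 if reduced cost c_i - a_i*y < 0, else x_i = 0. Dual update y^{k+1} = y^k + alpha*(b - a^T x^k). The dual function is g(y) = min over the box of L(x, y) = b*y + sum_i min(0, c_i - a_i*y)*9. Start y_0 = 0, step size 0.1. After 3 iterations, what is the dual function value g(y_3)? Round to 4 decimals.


Dual ascent for LP: min 5*x1 + 5*x2, 3*x1 + 2*x2 = 19, 0 <= x_i <= 9
Step 1: y^k = 0.0, reduced costs: (5.0, 5.0)
  x^k = (0.0, 0.0), subgradient = b - a^T x = 19.0
  y^{k+1} = 0.0 + 0.1*19.0 = 1.9
Step 2: y^k = 1.9, reduced costs: (-0.7, 1.2)
  x^k = (9.0, 0.0), subgradient = b - a^T x = -8.0
  y^{k+1} = 1.9 + 0.1*-8.0 = 1.1
Step 3: y^k = 1.1, reduced costs: (1.7, 2.8)
  x^k = (0.0, 0.0), subgradient = b - a^T x = 19.0
  y^{k+1} = 1.1 + 0.1*19.0 = 3.0
Dual objective at y_3 = 3.0: reduced costs (-4.0, -1.0), box minimizer x = (9.0, 9.0)
g(y_3) = b*y + (c1 - a1*y)*x1 + (c2 - a2*y)*x2 = 19*3.0 + (-4.0)*9.0 + (-1.0)*9.0 = 57.0 - 36.0 - 9.0 = 12.0


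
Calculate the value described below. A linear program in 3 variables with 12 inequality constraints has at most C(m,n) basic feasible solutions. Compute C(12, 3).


Each vertex corresponds to some choice of n active constraints out of m, so the number of vertices is at most C(m, n) = m! / (n!(m-n)!).
m = 12, n = 3
Numerator: 12 * 11 * 10
Denominator: 3! = 6
C(12, 3) = 220


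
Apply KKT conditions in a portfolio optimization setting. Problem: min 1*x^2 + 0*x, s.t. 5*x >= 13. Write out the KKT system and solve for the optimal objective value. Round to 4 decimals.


Step 1: Try lambda = 0 (constraint inactive).
x_unc = 0/(2*1) = 0.0
Check: 5*0.0 = 0.0 < 13 -- violated!
Step 2: Constraint must be active: 5*x = 13
x* = 13/5 = 2.6
lambda = (2*1*2.6 + 0)/5 = 1.04
Step 3: Compute optimal value.
f(x*) = 1*2.6^2 + 0*2.6 = 6.76


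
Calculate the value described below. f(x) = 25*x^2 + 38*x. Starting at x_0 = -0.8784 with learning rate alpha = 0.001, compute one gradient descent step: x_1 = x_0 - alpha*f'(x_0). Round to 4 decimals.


We compute the gradient at x_0 and apply the update.
f'(x) = 50*x + 38
f'(-0.8784) = 50*-0.8784 + 38 = -5.92
x_1 = -0.8784 - 0.001*-5.92 = -0.8725


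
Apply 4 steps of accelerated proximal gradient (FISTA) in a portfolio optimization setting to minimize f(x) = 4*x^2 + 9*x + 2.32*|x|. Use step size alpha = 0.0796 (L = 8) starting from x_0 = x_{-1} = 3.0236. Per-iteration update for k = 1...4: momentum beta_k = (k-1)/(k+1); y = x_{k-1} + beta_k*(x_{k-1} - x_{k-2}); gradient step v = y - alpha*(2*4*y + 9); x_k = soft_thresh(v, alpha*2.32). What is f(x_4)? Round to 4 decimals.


FISTA on f(x) = 4*x^2 + 9*x + 2.32*|x|
L = 8, alpha = 0.0796
Iteration 1: beta = 0.0, y = 3.0236 + 0.0*(3.0236 - 3.0236) = 3.0236
  grad(y) = 33.1888, v = y - alpha*grad = 0.3818
  prox(v) = soft_thresh(0.3818, 0.1847) = 0.1971
Iteration 2: beta = 0.3333, y = 0.1971 + 0.3333*(0.1971 - 3.0236) = -0.7451
  grad(y) = 3.0395, v = y - alpha*grad = -0.987
  prox(v) = soft_thresh(-0.987, 0.1847) = -0.8023
Iteration 3: beta = 0.5, y = -0.8023 + 0.5*(-0.8023 - 0.1971) = -1.3021
  grad(y) = -1.4164, v = y - alpha*grad = -1.1893
  prox(v) = soft_thresh(-1.1893, 0.1847) = -1.0046
Iteration 4: beta = 0.6, y = -1.0046 + 0.6*(-1.0046 + 0.8023) = -1.126
  grad(y) = -0.0081, v = y - alpha*grad = -1.1254
  prox(v) = soft_thresh(-1.1254, 0.1847) = -0.9407
f(x_4) = 4*(-0.9407)^2 + 9*(-0.9407) + 2.32*|-0.9407| = -2.7442


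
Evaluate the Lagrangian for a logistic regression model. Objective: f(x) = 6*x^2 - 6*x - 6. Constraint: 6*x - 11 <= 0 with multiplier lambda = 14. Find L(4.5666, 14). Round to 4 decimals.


Step 1: Evaluate f(x).
f(4.5666) = 6*4.5666^2 - 6*4.5666 - 6 = 91.7234
Step 2: Evaluate g(x).
g(4.5666) = 6*4.5666 - 11 = 16.3996
Step 3: Compute Lagrangian.
L = 91.7234 + 14*16.3996 = 321.3178


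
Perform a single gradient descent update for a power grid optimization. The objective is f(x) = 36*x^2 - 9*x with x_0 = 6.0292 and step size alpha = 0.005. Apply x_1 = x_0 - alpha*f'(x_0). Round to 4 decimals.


We compute the gradient at x_0 and apply the update.
f'(x) = 72*x - 9
f'(6.0292) = 72*6.0292 - 9 = 425.1024
x_1 = 6.0292 - 0.005*425.1024 = 3.9037


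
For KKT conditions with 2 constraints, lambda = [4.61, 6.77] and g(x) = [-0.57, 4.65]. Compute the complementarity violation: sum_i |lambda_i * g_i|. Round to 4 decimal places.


KKT complementary slackness check:
lambda_1 * g_1 = 4.61 * -0.57 = -2.6277
lambda_2 * g_2 = 6.77 * 4.65 = 31.4805
Total violation = 2.6277 + 31.4805 = 34.1082


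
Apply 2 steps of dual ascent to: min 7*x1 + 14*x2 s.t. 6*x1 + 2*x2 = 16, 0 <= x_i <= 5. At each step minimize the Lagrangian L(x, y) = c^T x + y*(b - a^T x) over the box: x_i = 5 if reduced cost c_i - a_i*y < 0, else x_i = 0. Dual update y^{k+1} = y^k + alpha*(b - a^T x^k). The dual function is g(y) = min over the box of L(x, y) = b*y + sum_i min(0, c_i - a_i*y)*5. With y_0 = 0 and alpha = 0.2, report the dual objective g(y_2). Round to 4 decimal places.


Dual ascent for LP: min 7*x1 + 14*x2, 6*x1 + 2*x2 = 16, 0 <= x_i <= 5
Step 1: y^k = 0.0, reduced costs: (7.0, 14.0)
  x^k = (0.0, 0.0), subgradient = b - a^T x = 16.0
  y^{k+1} = 0.0 + 0.2*16.0 = 3.2
Step 2: y^k = 3.2, reduced costs: (-12.2, 7.6)
  x^k = (5.0, 0.0), subgradient = b - a^T x = -14.0
  y^{k+1} = 3.2 + 0.2*-14.0 = 0.4
Dual objective at y_2 = 0.4: reduced costs (4.6, 13.2), box minimizer x = (0.0, 0.0)
g(y_2) = b*y + (c1 - a1*y)*x1 + (c2 - a2*y)*x2 = 16*0.4 + 4.6*0.0 + 13.2*0.0 = 6.4 + 0.0 + 0.0 = 6.4


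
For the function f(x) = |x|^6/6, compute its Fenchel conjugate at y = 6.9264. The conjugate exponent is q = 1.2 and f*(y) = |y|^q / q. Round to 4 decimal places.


The conjugate exponent q satisfies 1/p + 1/q = 1.
p = 6, so q = 6/(6 - 1) = 1.2
|y|^q = 6.9264^1.2 = 10.2002
f*(6.9264) = 10.2002 / 1.2 = 8.5002


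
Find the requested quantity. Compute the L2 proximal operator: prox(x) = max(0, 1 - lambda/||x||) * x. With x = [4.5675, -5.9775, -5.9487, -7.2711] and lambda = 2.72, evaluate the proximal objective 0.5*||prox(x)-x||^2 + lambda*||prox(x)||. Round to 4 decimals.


Step 1: Compute ||x||.
||x|| = 12.0353
Step 2: Compute scaling factor.
scale = max(0, 1 - 2.72/12.0353) = 0.774
Step 3: prox(x) = [3.5352, -4.6266, -4.6043, -5.6278]
||prox(x)|| = 9.3153
Step 4: Proximal objective.
0.5*||prox-x||^2 = 3.6992
lambda*||prox|| = 25.3376
Total = 29.0368


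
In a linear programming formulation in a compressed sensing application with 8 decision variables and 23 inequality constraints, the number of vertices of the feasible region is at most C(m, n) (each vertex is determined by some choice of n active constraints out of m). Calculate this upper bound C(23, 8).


Each vertex corresponds to some choice of n active constraints out of m, so the number of vertices is at most C(m, n) = m! / (n!(m-n)!).
m = 23, n = 8
Numerator: 23 * 22 * 21 * 20 * 19 * 18 * 17 * 16
Denominator: 8! = 40320
C(23, 8) = 490314


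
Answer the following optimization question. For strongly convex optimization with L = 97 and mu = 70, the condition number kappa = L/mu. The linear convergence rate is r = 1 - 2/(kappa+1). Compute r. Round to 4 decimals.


Step 1: Compute the condition number.
kappa = L/mu = 97/70 = 1.3857
Step 2: Compute the convergence rate.
r = 1 - 2/(kappa + 1) = 1 - 2*mu/(L + mu) = (L - mu)/(L + mu) = 27/167 = 0.1617


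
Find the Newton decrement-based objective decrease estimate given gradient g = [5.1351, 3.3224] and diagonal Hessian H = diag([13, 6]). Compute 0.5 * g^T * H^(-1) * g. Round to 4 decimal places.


Step 1: H is diagonal, so H^(-1) * g = [0.395, 0.5537].
Step 2: g^T H^(-1) g = sum_i g_i^2 / H_ii
  = (5.1351)^2/13 + (3.3224)^2/6
  = 2.0284 + 1.8397 = 3.8681
Step 3: Objective decrease = 0.5 * g^T H^(-1) g = 1.9341


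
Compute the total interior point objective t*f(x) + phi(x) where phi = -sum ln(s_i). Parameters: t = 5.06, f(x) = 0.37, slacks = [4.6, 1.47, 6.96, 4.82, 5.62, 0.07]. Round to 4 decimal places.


Step 1: Compute log-barrier.
ln values: [1.5261, 0.3853, 1.9402, 1.5728, 1.7263, -2.6593]
phi = -(1.5261 + 0.3853 + 1.9402 + 1.5728 + 1.7263 - 2.6593) = -4.4913
Step 2: Compute augmented objective.
t*f(x) = 5.06*0.37 = 1.8722
Total = 1.8722 - 4.4913 = -2.6191


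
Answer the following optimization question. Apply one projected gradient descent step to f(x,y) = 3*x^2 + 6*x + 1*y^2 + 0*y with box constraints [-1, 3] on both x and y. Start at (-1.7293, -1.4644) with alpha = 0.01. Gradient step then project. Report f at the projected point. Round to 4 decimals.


Step 1: Compute gradient at (-1.7293, -1.4644).
grad_x = 2*3*-1.7293 + 6 = -4.3758
grad_y = 2*1*-1.4644 + 0 = -2.9288
Step 2: Gradient step.
x_raw = -1.7293 - 0.01*-4.3758 = -1.6855
y_raw = -1.4644 - 0.01*-2.9288 = -1.4351
Step 3: Project onto [-1, 3].
x_proj = clip(-1.6855) = -1.0
y_proj = clip(-1.4351) = -1.0
Step 4: Evaluate f.
f(-1.0, -1.0) = -2.0


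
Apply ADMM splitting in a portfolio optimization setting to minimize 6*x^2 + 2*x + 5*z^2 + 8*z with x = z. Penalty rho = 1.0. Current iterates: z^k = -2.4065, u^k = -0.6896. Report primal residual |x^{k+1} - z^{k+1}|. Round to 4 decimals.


ADMM iteration with rho = 1.0, z^k = -2.4065, u^k = -0.6896
Step 1: x-update.
Minimize 6*x^2 + 2*x + (1.0/2)*(x + 2.4065 - 0.6896)^2
FOC: (2*6 + 1.0)*x = -2 + 1.0*(-2.4065 + 0.6896)
x^{k+1} = -0.2859
Step 2: z-update.
Minimize 5*z^2 + 8*z + (1.0/2)*(-0.2859 - z - 0.6896)^2
FOC: (2*5 + 1.0)*z = -8 + 1.0*(-0.2859 - 0.6896)
z^{k+1} = -0.816
Step 3: u-update.
u^{k+1} = -0.6896 - 0.2859 + 0.816 = -0.1596
Step 4: Primal residual = |-0.2859 + 0.816| = 0.53


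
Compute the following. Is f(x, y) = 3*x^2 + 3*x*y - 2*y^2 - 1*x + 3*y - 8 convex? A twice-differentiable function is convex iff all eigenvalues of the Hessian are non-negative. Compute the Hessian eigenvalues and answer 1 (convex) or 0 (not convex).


The Hessian of f(x,y) = 3*x^2 + 3*x*y - 2*y^2 - 1*x + 3*y - 8 is:
H = [[6, 3], [3, -4]]
Trace = 6 - 4 = 2
Determinant = 6*-4 - (3)^2 = -33
Discriminant = (2)^2 - 4*-33 = 136.0
Eigenvalues: lambda_1 = -4.831, lambda_2 = 6.831
The function is not convex.

0


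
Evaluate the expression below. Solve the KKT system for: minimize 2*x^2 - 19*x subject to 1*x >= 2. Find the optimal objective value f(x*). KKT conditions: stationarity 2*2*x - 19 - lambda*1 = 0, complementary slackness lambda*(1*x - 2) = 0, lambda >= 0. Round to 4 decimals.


Step 1: Try lambda = 0 (constraint inactive).
Stationarity: 2*2*x - 19 = 0
x* = 19/(2*2) = 4.75
Check constraint: 1*4.75 = 4.75 >= 2 -- satisfied.
Step 2: Compute optimal value.
f(x*) = 2*4.75^2 - 19*4.75 = -45.125


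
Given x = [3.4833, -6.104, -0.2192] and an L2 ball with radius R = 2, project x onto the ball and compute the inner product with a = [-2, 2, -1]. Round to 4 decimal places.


Step 1: Compute ||x|| (intermediates to 6 decimals).
||x|| = sqrt(3.4833^2 + (-6.104)^2 + (-0.2192)^2) = 7.031376
Step 2: Project.
Since ||x|| > R, scale = R/||x|| = 2/7.031376 = 0.284439, proj(x) = scale * x
proj(x) = [0.990786, -1.736216, -0.062349]
Step 3: Dot product.
a^T * proj(x) = -2*0.990786 + 2*(-1.736216) - 1*(-0.062349) = -5.3917


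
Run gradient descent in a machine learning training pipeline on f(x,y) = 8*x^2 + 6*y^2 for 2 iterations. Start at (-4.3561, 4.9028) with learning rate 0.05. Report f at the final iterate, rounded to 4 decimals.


Gradient descent on f(x,y) = 8*x^2 + 6*y^2.
Starting point: (-4.3561, 4.9028), alpha = 0.05
Step 1: grad_x = 2*8*-4.3561 = -69.6976, grad_y = 2*6*4.9028 = 58.8336
  x_1 = -4.3561 - 0.05*-69.6976 = -0.8712
  y_1 = 4.9028 - 0.05*58.8336 = 1.9611
Step 2: grad_x = 2*8*-0.8712 = -13.9395, grad_y = 2*6*1.9611 = 23.5334
  x_2 = -0.8712 - 0.05*-13.9395 = -0.1742
  y_2 = 1.9611 - 0.05*23.5334 = 0.7844
f(-0.1742, 0.7844) = 8*(-0.1742)^2 + 6*0.7844^2 = 3.935


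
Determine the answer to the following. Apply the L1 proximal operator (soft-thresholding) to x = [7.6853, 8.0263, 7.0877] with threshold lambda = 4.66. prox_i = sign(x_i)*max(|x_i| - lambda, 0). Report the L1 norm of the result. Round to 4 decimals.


Soft-thresholding with lambda = 4.66:
prox(7.6853) = sign(7.6853)*max(|7.6853| - 4.66, 0) = 3.0253
prox(8.0263) = sign(8.0263)*max(|8.0263| - 4.66, 0) = 3.3663
prox(7.0877) = sign(7.0877)*max(|7.0877| - 4.66, 0) = 2.4277
prox(x) = [3.0253, 3.3663, 2.4277]
||prox(x)||_1 = 3.0253 + 3.3663 + 2.4277 = 8.8193


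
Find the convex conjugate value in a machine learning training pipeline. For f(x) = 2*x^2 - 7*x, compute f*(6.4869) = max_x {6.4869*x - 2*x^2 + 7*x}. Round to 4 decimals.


f*(y) = sup_x {y*x - a*x^2 - b*x} = sup_x {(y-b)*x - a*x^2}
FOC: (y - b) - 2a*x = 0 => x* = (y - b)/(2a)
x* = (6.4869 + 7)/(2*2) = 3.3717
f*(6.4869) = (y-b)^2/(4a) = (6.4869 + 7)^2/(4*2)
= 181.8965/8 = 22.7371


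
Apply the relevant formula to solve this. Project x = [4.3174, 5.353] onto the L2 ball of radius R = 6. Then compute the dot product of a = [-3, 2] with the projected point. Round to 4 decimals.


Step 1: Compute ||x|| (intermediates to 6 decimals).
||x|| = sqrt(4.3174^2 + 5.353^2) = 6.877103
Step 2: Project.
Since ||x|| > R, scale = R/||x|| = 6/6.877103 = 0.87246, proj(x) = scale * x
proj(x) = [3.766759, 4.670278]
Step 3: Dot product.
a^T * proj(x) = -3*3.766759 + 2*4.670278 = -1.9597


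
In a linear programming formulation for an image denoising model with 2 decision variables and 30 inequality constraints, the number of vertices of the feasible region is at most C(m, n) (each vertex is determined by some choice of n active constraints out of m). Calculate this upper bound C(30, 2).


Each vertex corresponds to some choice of n active constraints out of m, so the number of vertices is at most C(m, n) = m! / (n!(m-n)!).
m = 30, n = 2
Numerator: 30 * 29
Denominator: 2! = 2
C(30, 2) = 435


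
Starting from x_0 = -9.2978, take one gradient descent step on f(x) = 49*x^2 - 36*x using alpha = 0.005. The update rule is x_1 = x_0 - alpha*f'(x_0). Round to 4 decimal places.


We compute the gradient at x_0 and apply the update.
f'(x) = 98*x - 36
f'(-9.2978) = 98*-9.2978 - 36 = -947.1844
x_1 = -9.2978 - 0.005*-947.1844 = -4.5619


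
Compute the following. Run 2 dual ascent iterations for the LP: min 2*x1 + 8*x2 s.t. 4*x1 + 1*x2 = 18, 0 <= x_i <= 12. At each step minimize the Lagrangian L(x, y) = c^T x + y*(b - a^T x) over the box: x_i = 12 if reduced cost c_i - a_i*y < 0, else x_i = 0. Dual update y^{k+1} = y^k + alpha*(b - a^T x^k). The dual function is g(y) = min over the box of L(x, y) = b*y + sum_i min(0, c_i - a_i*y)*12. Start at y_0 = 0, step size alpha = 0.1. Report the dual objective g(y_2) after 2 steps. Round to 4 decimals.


Dual ascent for LP: min 2*x1 + 8*x2, 4*x1 + 1*x2 = 18, 0 <= x_i <= 12
Step 1: y^k = 0.0, reduced costs: (2.0, 8.0)
  x^k = (0.0, 0.0), subgradient = b - a^T x = 18.0
  y^{k+1} = 0.0 + 0.1*18.0 = 1.8
Step 2: y^k = 1.8, reduced costs: (-5.2, 6.2)
  x^k = (12.0, 0.0), subgradient = b - a^T x = -30.0
  y^{k+1} = 1.8 + 0.1*-30.0 = -1.2
Dual objective at y_2 = -1.2: reduced costs (6.8, 9.2), box minimizer x = (0.0, 0.0)
g(y_2) = b*y + (c1 - a1*y)*x1 + (c2 - a2*y)*x2 = 18*(-1.2) + 6.8*0.0 + 9.2*0.0 = -21.6 + 0.0 + 0.0 = -21.6


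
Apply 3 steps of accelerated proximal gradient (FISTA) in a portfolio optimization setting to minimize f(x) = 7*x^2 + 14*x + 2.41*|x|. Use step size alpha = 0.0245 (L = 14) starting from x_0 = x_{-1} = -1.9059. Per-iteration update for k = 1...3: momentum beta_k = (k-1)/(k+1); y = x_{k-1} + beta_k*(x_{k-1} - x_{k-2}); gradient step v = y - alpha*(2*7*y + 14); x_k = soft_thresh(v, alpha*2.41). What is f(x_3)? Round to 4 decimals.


FISTA on f(x) = 7*x^2 + 14*x + 2.41*|x|
L = 14, alpha = 0.0245
Iteration 1: beta = 0.0, y = -1.9059 + 0.0*(-1.9059 + 1.9059) = -1.9059
  grad(y) = -12.6826, v = y - alpha*grad = -1.5952
  prox(v) = soft_thresh(-1.5952, 0.059) = -1.5361
Iteration 2: beta = 0.3333, y = -1.5361 + 0.3333*(-1.5361 + 1.9059) = -1.4129
  grad(y) = -5.7803, v = y - alpha*grad = -1.2713
  prox(v) = soft_thresh(-1.2713, 0.059) = -1.2122
Iteration 3: beta = 0.5, y = -1.2122 + 0.5*(-1.2122 + 1.5361) = -1.0503
  grad(y) = -0.7036, v = y - alpha*grad = -1.033
  prox(v) = soft_thresh(-1.033, 0.059) = -0.974
f(x_3) = 7*(-0.974)^2 + 14*(-0.974) + 2.41*|-0.974| = -4.648


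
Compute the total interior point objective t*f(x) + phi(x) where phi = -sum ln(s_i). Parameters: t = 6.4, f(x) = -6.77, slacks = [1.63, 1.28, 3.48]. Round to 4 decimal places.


Step 1: Compute log-barrier.
ln values: [0.4886, 0.2469, 1.247]
phi = -(0.4886 + 0.2469 + 1.247) = -1.9825
Step 2: Compute augmented objective.
t*f(x) = 6.4*-6.77 = -43.328
Total = -43.328 - 1.9825 = -45.3105


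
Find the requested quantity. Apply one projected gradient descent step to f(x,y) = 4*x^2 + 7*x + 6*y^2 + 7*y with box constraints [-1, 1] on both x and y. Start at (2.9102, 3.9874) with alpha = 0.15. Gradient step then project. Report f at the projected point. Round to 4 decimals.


Step 1: Compute gradient at (2.9102, 3.9874).
grad_x = 2*4*2.9102 + 7 = 30.2816
grad_y = 2*6*3.9874 + 7 = 54.8488
Step 2: Gradient step.
x_raw = 2.9102 - 0.15*30.2816 = -1.632
y_raw = 3.9874 - 0.15*54.8488 = -4.2399
Step 3: Project onto [-1, 1].
x_proj = clip(-1.632) = -1.0
y_proj = clip(-4.2399) = -1.0
Step 4: Evaluate f.
f(-1.0, -1.0) = -4.0


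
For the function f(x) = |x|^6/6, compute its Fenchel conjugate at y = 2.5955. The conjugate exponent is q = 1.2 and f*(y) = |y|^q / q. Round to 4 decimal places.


The conjugate exponent q satisfies 1/p + 1/q = 1.
p = 6, so q = 6/(6 - 1) = 1.2
|y|^q = 2.5955^1.2 = 3.141
f*(2.5955) = 3.141 / 1.2 = 2.6175


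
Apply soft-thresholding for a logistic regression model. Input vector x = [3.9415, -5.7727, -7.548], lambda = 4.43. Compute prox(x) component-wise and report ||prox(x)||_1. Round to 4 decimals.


Soft-thresholding with lambda = 4.43:
prox(3.9415) = sign(3.9415)*max(|3.9415| - 4.43, 0) = 0.0
prox(-5.7727) = sign(-5.7727)*max(|-5.7727| - 4.43, 0) = -1.3427
prox(-7.548) = sign(-7.548)*max(|-7.548| - 4.43, 0) = -3.118
prox(x) = [0.0, -1.3427, -3.118]
||prox(x)||_1 = 0.0 + 1.3427 + 3.118 = 4.4607


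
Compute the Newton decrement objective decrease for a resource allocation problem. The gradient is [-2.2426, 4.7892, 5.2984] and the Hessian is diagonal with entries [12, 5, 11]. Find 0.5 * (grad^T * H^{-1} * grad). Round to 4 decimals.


Step 1: H is diagonal, so H^(-1) * g = [-0.1869, 0.9578, 0.4817].
Step 2: g^T H^(-1) g = sum_i g_i^2 / H_ii
  = (-2.2426)^2/12 + (4.7892)^2/5 + (5.2984)^2/11
  = 0.4191 + 4.5873 + 2.5521 = 7.5585
Step 3: Objective decrease = 0.5 * g^T H^(-1) g = 3.7792


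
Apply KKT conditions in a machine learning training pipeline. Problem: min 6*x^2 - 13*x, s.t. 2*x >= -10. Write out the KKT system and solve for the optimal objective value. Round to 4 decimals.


Step 1: Try lambda = 0 (constraint inactive).
Stationarity: 2*6*x - 13 = 0
x* = 13/(2*6) = 13/12 = 1.0833 (rounded; the exact value 13/12 is used below)
Check constraint: 2*1.0833 = 2.1666 >= -10 -- satisfied.
Step 2: Compute optimal value.
f(x*) = 6*(13/12)^2 - 13*(13/12) = -7.0417


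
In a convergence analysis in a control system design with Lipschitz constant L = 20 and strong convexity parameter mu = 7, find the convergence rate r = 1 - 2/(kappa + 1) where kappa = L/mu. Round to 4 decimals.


Step 1: Compute the condition number.
kappa = L/mu = 20/7 = 2.8571
Step 2: Compute the convergence rate.
r = 1 - 2/(kappa + 1) = 1 - 2*mu/(L + mu) = (L - mu)/(L + mu) = 13/27 = 0.4815


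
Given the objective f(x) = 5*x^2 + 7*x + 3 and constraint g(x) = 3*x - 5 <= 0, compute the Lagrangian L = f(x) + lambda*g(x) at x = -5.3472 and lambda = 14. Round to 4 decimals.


Step 1: Evaluate f(x).
f(-5.3472) = 5*(-5.3472)^2 + 7*(-5.3472) + 3 = 108.5323
Step 2: Evaluate g(x).
g(-5.3472) = 3*-5.3472 - 5 = -21.0416
Step 3: Compute Lagrangian.
L = 108.5323 + 14*-21.0416 = -186.0501


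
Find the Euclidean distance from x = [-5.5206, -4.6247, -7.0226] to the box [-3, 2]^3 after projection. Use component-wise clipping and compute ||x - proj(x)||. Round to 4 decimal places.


Project each component onto [-3, 2].
clip(-5.5206) = -3.0, clip(-4.6247) = -3.0, clip(-7.0226) = -3.0
Projection = [-3.0, -3.0, -3.0]
Squared diffs: [6.3534, 2.6397, 16.1813]
Distance = sqrt(25.1744) = 5.0174


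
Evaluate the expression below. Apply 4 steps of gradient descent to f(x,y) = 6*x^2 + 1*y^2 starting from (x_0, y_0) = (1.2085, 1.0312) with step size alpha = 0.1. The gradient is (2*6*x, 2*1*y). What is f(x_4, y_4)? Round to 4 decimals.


Gradient descent on f(x,y) = 6*x^2 + 1*y^2.
Starting point: (1.2085, 1.0312), alpha = 0.1
Step 1: grad_x = 2*6*1.2085 = 14.502, grad_y = 2*1*1.0312 = 2.0624
  x_1 = 1.2085 - 0.1*14.502 = -0.2417
  y_1 = 1.0312 - 0.1*2.0624 = 0.825
Step 2: grad_x = 2*6*-0.2417 = -2.9004, grad_y = 2*1*0.825 = 1.6499
  x_2 = -0.2417 - 0.1*-2.9004 = 0.0483
  y_2 = 0.825 - 0.1*1.6499 = 0.66
Step 3: grad_x = 2*6*0.0483 = 0.5801, grad_y = 2*1*0.66 = 1.3199
  x_3 = 0.0483 - 0.1*0.5801 = -0.0097
  y_3 = 0.66 - 0.1*1.3199 = 0.528
Step 4: grad_x = 2*6*-0.0097 = -0.116, grad_y = 2*1*0.528 = 1.0559
  x_4 = -0.0097 - 0.1*-0.116 = 0.0019
  y_4 = 0.528 - 0.1*1.0559 = 0.4224
f(0.0019, 0.4224) = 6*0.0019^2 + 1*0.4224^2 = 0.1784


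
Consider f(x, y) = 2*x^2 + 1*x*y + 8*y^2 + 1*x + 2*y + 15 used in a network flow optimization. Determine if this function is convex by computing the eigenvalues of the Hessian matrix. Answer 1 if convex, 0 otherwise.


The Hessian of f(x,y) = 2*x^2 + 1*x*y + 8*y^2 + 1*x + 2*y + 15 is:
H = [[4, 1], [1, 16]]
Trace = 4 + 16 = 20
Determinant = 4*16 - (1)^2 = 63
Discriminant = (20)^2 - 4*63 = 148.0
Eigenvalues: lambda_1 = 3.9172, lambda_2 = 16.0828
The function is convex.

1


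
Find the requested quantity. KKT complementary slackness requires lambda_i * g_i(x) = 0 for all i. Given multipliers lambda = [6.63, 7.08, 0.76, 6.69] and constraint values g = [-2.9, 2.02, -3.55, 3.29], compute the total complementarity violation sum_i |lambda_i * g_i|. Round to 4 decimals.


KKT complementary slackness check:
lambda_1 * g_1 = 6.63 * -2.9 = -19.227
lambda_2 * g_2 = 7.08 * 2.02 = 14.3016
lambda_3 * g_3 = 0.76 * -3.55 = -2.698
lambda_4 * g_4 = 6.69 * 3.29 = 22.0101
Total violation = 19.227 + 14.3016 + 2.698 + 22.0101 = 58.2367


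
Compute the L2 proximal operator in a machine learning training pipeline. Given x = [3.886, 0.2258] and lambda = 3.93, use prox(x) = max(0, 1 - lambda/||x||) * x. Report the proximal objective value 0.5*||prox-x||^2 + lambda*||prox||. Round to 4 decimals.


Step 1: Compute ||x||.
||x|| = 3.8926
Step 2: Compute scaling factor.
scale = max(0, 1 - 3.93/3.8926) = 0.0
Step 3: prox(x) = [0.0, 0.0]
||prox(x)|| = 0.0
Step 4: Proximal objective.
0.5*||prox-x||^2 = 7.576
lambda*||prox|| = 0.0
Total = 7.576


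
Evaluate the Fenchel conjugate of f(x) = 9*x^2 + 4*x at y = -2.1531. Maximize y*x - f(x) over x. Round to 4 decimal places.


f*(y) = sup_x {y*x - a*x^2 - b*x} = sup_x {(y-b)*x - a*x^2}
FOC: (y - b) - 2a*x = 0 => x* = (y - b)/(2a)
x* = (-2.1531 - 4)/(2*9) = -0.3418
f*(-2.1531) = (y-b)^2/(4a) = (-2.1531 - 4)^2/(4*9)
= 37.8606/36 = 1.0517


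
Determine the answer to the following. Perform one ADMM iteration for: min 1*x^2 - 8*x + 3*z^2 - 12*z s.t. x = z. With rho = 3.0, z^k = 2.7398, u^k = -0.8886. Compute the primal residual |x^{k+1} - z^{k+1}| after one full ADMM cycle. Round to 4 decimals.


ADMM iteration with rho = 3.0, z^k = 2.7398, u^k = -0.8886
Step 1: x-update.
Minimize 1*x^2 - 8*x + (3.0/2)*(x - 2.7398 - 0.8886)^2
FOC: (2*1 + 3.0)*x = 8 + 3.0*(2.7398 + 0.8886)
x^{k+1} = 3.777
Step 2: z-update.
Minimize 3*z^2 - 12*z + (3.0/2)*(3.777 - z - 0.8886)^2
FOC: (2*3 + 3.0)*z = 12 + 3.0*(3.777 - 0.8886)
z^{k+1} = 2.2961
Step 3: u-update.
u^{k+1} = -0.8886 + 3.777 - 2.2961 = 0.5923
Step 4: Primal residual = |3.777 - 2.2961| = 1.4809


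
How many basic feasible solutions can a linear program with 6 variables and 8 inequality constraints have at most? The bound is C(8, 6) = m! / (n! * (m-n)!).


Each vertex corresponds to some choice of n active constraints out of m, so the number of vertices is at most C(m, n) = m! / (n!(m-n)!).
m = 8, n = 6
Numerator: 8 * 7 * 6 * 5 * 4 * 3
Denominator: 6! = 720
C(8, 6) = 28


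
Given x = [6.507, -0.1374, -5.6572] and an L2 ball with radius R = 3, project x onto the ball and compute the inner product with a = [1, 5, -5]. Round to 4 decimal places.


Step 1: Compute ||x|| (intermediates to 6 decimals).
||x|| = sqrt(6.507^2 + (-0.1374)^2 + (-5.6572)^2) = 8.623447
Step 2: Project.
Since ||x|| > R, scale = R/||x|| = 3/8.623447 = 0.347889, proj(x) = scale * x
proj(x) = [2.263714, -0.0478, -1.968078]
Step 3: Dot product.
a^T * proj(x) = 1*2.263714 + 5*(-0.0478) - 5*(-1.968078) = 11.8651


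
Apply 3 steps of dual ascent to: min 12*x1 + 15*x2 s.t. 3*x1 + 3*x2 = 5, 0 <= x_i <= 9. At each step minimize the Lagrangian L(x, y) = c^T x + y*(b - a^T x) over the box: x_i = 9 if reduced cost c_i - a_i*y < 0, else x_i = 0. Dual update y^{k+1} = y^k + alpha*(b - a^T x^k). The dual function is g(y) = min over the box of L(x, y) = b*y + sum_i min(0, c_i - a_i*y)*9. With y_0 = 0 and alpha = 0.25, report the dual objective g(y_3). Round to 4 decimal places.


Dual ascent for LP: min 12*x1 + 15*x2, 3*x1 + 3*x2 = 5, 0 <= x_i <= 9
Step 1: y^k = 0.0, reduced costs: (12.0, 15.0)
  x^k = (0.0, 0.0), subgradient = b - a^T x = 5.0
  y^{k+1} = 0.0 + 0.25*5.0 = 1.25
Step 2: y^k = 1.25, reduced costs: (8.25, 11.25)
  x^k = (0.0, 0.0), subgradient = b - a^T x = 5.0
  y^{k+1} = 1.25 + 0.25*5.0 = 2.5
Step 3: y^k = 2.5, reduced costs: (4.5, 7.5)
  x^k = (0.0, 0.0), subgradient = b - a^T x = 5.0
  y^{k+1} = 2.5 + 0.25*5.0 = 3.75
Dual objective at y_3 = 3.75: reduced costs (0.75, 3.75), box minimizer x = (0.0, 0.0)
g(y_3) = b*y + (c1 - a1*y)*x1 + (c2 - a2*y)*x2 = 5*3.75 + 0.75*0.0 + 3.75*0.0 = 18.75 + 0.0 + 0.0 = 18.75


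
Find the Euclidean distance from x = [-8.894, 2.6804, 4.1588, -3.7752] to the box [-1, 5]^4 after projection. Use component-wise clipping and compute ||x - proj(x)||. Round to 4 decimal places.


Project each component onto [-1, 5].
clip(-8.894) = -1.0, clip(2.6804) = 2.6804, clip(4.1588) = 4.1588, clip(-3.7752) = -1.0
Projection = [-1.0, 2.6804, 4.1588, -1.0]
Squared diffs: [62.3152, 0.0, 0.0, 7.7017]
Distance = sqrt(70.0169) = 8.3676


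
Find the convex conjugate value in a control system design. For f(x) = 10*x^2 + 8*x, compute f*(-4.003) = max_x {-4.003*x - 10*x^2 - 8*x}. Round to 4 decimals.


f*(y) = sup_x {y*x - a*x^2 - b*x} = sup_x {(y-b)*x - a*x^2}
FOC: (y - b) - 2a*x = 0 => x* = (y - b)/(2a)
x* = (-4.003 - 8)/(2*10) = -0.6002
f*(-4.003) = (y-b)^2/(4a) = (-4.003 - 8)^2/(4*10)
= 144.072/40 = 3.6018


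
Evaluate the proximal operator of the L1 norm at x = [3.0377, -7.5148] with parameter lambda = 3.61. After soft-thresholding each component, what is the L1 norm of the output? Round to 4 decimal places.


Soft-thresholding with lambda = 3.61:
prox(3.0377) = sign(3.0377)*max(|3.0377| - 3.61, 0) = 0.0
prox(-7.5148) = sign(-7.5148)*max(|-7.5148| - 3.61, 0) = -3.9048
prox(x) = [0.0, -3.9048]
||prox(x)||_1 = 0.0 + 3.9048 = 3.9048


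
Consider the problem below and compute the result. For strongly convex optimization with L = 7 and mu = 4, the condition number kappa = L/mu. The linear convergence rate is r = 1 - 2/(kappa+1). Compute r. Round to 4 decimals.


Step 1: Compute the condition number.
kappa = L/mu = 7/4 = 1.75
Step 2: Compute the convergence rate.
r = 1 - 2/(kappa + 1) = 1 - 2*mu/(L + mu) = (L - mu)/(L + mu) = 3/11 = 0.2727


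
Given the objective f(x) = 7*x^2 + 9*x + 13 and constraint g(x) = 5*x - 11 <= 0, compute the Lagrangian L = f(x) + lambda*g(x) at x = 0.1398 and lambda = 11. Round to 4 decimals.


Step 1: Evaluate f(x).
f(0.1398) = 7*0.1398^2 + 9*0.1398 + 13 = 14.395
Step 2: Evaluate g(x).
g(0.1398) = 5*0.1398 - 11 = -10.301
Step 3: Compute Lagrangian.
L = 14.395 + 11*-10.301 = -98.916


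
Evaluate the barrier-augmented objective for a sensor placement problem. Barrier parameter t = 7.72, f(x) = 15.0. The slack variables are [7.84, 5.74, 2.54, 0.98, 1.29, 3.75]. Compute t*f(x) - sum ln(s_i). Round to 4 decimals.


Step 1: Compute log-barrier.
ln values: [2.0592, 1.7475, 0.9322, -0.0202, 0.2546, 1.3218]
phi = -(2.0592 + 1.7475 + 0.9322 - 0.0202 + 0.2546 + 1.3218) = -6.2951
Step 2: Compute augmented objective.
t*f(x) = 7.72*15.0 = 115.8
Total = 115.8 - 6.2951 = 109.5049


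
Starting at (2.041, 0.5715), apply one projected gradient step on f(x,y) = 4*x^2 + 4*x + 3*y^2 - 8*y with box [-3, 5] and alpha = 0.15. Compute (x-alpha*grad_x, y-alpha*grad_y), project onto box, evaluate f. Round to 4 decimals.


Step 1: Compute gradient at (2.041, 0.5715).
grad_x = 2*4*2.041 + 4 = 20.328
grad_y = 2*3*0.5715 - 8 = -4.571
Step 2: Gradient step.
x_raw = 2.041 - 0.15*20.328 = -1.0082
y_raw = 0.5715 - 0.15*-4.571 = 1.2572
Step 3: Project onto [-3, 5].
x_proj = clip(-1.0082) = -1.0082
y_proj = clip(1.2572) = 1.2572
Step 4: Evaluate f.
f(-1.0082, 1.2572) = -5.2829


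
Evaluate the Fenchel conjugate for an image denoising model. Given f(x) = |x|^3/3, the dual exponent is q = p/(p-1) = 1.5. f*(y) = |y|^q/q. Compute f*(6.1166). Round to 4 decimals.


The conjugate exponent q satisfies 1/p + 1/q = 1.
p = 3, so q = 3/(3 - 1) = 1.5
|y|^q = 6.1166^1.5 = 15.1274
f*(6.1166) = 15.1274 / 1.5 = 10.085


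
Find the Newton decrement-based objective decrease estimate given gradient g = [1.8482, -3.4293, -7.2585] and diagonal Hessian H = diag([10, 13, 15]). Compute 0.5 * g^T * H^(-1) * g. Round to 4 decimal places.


Step 1: H is diagonal, so H^(-1) * g = [0.1848, -0.2638, -0.4839].
Step 2: g^T H^(-1) g = sum_i g_i^2 / H_ii
  = (1.8482)^2/10 + (-3.4293)^2/13 + (-7.2585)^2/15
  = 0.3416 + 0.9046 + 3.5124 = 4.7586
Step 3: Objective decrease = 0.5 * g^T H^(-1) g = 2.3793


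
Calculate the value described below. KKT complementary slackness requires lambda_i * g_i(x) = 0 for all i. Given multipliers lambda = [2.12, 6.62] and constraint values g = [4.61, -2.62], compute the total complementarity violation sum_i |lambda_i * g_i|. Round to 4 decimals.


KKT complementary slackness check:
lambda_1 * g_1 = 2.12 * 4.61 = 9.7732
lambda_2 * g_2 = 6.62 * -2.62 = -17.3444
Total violation = 9.7732 + 17.3444 = 27.1176


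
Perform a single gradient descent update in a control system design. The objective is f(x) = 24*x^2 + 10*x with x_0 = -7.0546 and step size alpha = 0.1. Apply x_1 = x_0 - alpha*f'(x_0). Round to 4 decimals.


We compute the gradient at x_0 and apply the update.
f'(x) = 48*x + 10
f'(-7.0546) = 48*-7.0546 + 10 = -328.6208
x_1 = -7.0546 - 0.1*-328.6208 = 25.8075


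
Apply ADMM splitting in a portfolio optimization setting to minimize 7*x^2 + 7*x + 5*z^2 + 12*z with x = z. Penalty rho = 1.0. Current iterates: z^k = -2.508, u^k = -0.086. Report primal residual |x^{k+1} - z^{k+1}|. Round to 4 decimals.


ADMM iteration with rho = 1.0, z^k = -2.508, u^k = -0.086
Step 1: x-update.
Minimize 7*x^2 + 7*x + (1.0/2)*(x + 2.508 - 0.086)^2
FOC: (2*7 + 1.0)*x = -7 + 1.0*(-2.508 + 0.086)
x^{k+1} = -0.6281
Step 2: z-update.
Minimize 5*z^2 + 12*z + (1.0/2)*(-0.6281 - z - 0.086)^2
FOC: (2*5 + 1.0)*z = -12 + 1.0*(-0.6281 - 0.086)
z^{k+1} = -1.1558
Step 3: u-update.
u^{k+1} = -0.086 - 0.6281 + 1.1558 = 0.4417
Step 4: Primal residual = |-0.6281 + 1.1558| = 0.5277


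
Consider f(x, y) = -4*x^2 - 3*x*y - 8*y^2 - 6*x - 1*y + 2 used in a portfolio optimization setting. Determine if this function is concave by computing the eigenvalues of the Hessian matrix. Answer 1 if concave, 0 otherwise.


The Hessian of f(x,y) = -4*x^2 - 3*x*y - 8*y^2 - 6*x - 1*y + 2 is:
H = [[-8, -3], [-3, -16]]
Trace = -8 - 16 = -24
Determinant = -8*-16 - (-3)^2 = 119
Discriminant = (-24)^2 - 4*119 = 100.0
Eigenvalues: lambda_1 = -17.0, lambda_2 = -7.0
The function is concave.

1


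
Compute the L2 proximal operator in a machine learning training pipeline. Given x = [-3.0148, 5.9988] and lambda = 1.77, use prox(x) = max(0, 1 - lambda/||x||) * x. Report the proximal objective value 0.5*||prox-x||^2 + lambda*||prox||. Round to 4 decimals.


Step 1: Compute ||x||.
||x|| = 6.7138
Step 2: Compute scaling factor.
scale = max(0, 1 - 1.77/6.7138) = 0.7364
Step 3: prox(x) = [-2.22, 4.4173]
||prox(x)|| = 4.9438
Step 4: Proximal objective.
0.5*||prox-x||^2 = 1.5665
lambda*||prox|| = 8.7505
Total = 10.3169
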